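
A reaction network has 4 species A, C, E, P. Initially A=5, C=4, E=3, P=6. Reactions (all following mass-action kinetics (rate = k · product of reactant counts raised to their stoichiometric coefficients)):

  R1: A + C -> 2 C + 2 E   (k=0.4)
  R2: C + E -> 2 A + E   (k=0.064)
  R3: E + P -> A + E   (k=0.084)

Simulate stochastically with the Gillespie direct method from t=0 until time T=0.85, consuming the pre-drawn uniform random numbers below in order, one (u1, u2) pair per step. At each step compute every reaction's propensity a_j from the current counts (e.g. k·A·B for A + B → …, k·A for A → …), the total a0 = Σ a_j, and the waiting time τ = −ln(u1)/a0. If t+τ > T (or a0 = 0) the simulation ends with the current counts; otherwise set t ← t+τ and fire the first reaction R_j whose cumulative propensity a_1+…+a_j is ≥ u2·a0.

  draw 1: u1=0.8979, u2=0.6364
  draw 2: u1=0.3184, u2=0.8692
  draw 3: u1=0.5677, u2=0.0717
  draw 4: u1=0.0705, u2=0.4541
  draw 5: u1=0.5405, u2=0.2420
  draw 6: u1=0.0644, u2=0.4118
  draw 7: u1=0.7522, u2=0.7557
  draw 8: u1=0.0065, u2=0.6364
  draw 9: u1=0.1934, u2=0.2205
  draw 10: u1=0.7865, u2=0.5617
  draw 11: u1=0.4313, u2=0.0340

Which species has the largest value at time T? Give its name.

t=0.000: A=5 C=4 E=3 P=6
Draw 1: a1=8.000, a2=0.768, a3=1.512, a0=10.280; τ=−ln(0.8979)/10.280=0.010 → t=0.010; u2·a0=0.6364·10.280=6.542 ≤ a1=8.000 → R1 fires; A=4 C=5 E=5 P=6
Draw 2: a1=8.000, a2=1.600, a3=2.520, a0=12.120; τ=−ln(0.3184)/12.120=0.094 → t=0.105; u2·a0=0.8692·12.120=10.535; a1+a2=9.600 < 10.535 ≤ a1+…+a3=12.120 → R3 fires; A=5 C=5 E=5 P=5
Draw 3: a1=10.000, a2=1.600, a3=2.100, a0=13.700; τ=−ln(0.5677)/13.700=0.041 → t=0.146; u2·a0=0.0717·13.700=0.982 ≤ a1=10.000 → R1 fires; A=4 C=6 E=7 P=5
Draw 4: a1=9.600, a2=2.688, a3=2.940, a0=15.228; τ=−ln(0.0705)/15.228=0.174 → t=0.320; u2·a0=0.4541·15.228=6.915 ≤ a1=9.600 → R1 fires; A=3 C=7 E=9 P=5
Draw 5: a1=8.400, a2=4.032, a3=3.780, a0=16.212; τ=−ln(0.5405)/16.212=0.038 → t=0.358; u2·a0=0.2420·16.212=3.923 ≤ a1=8.400 → R1 fires; A=2 C=8 E=11 P=5
Draw 6: a1=6.400, a2=5.632, a3=4.620, a0=16.652; τ=−ln(0.0644)/16.652=0.165 → t=0.523; u2·a0=0.4118·16.652=6.857; a1=6.400 < 6.857 ≤ a1+a2=12.032 → R2 fires; A=4 C=7 E=11 P=5
Draw 7: a1=11.200, a2=4.928, a3=4.620, a0=20.748; τ=−ln(0.7522)/20.748=0.014 → t=0.537; u2·a0=0.7557·20.748=15.679; a1=11.200 < 15.679 ≤ a1+a2=16.128 → R2 fires; A=6 C=6 E=11 P=5
Draw 8: a1=14.400, a2=4.224, a3=4.620, a0=23.244; τ=−ln(0.0065)/23.244=0.217 → t=0.753; u2·a0=0.6364·23.244=14.792; a1=14.400 < 14.792 ≤ a1+a2=18.624 → R2 fires; A=8 C=5 E=11 P=5
Draw 9: a1=16.000, a2=3.520, a3=4.620, a0=24.140; τ=−ln(0.1934)/24.140=0.068 → t=0.821; u2·a0=0.2205·24.140=5.323 ≤ a1=16.000 → R1 fires; A=7 C=6 E=13 P=5
Draw 10: a1=16.800, a2=4.992, a3=5.460, a0=27.252; τ=−ln(0.7865)/27.252=0.009 → t=0.830; u2·a0=0.5617·27.252=15.307 ≤ a1=16.800 → R1 fires; A=6 C=7 E=15 P=5
Draw 11: a1=16.800, a2=6.720, a3=6.300, a0=29.820; τ=−ln(0.4313)/29.820=0.028 → t=0.859 > T=0.85: stop.
At T=0.85: A=6 C=7 E=15 P=5; the largest is E.

Dominant species at T: E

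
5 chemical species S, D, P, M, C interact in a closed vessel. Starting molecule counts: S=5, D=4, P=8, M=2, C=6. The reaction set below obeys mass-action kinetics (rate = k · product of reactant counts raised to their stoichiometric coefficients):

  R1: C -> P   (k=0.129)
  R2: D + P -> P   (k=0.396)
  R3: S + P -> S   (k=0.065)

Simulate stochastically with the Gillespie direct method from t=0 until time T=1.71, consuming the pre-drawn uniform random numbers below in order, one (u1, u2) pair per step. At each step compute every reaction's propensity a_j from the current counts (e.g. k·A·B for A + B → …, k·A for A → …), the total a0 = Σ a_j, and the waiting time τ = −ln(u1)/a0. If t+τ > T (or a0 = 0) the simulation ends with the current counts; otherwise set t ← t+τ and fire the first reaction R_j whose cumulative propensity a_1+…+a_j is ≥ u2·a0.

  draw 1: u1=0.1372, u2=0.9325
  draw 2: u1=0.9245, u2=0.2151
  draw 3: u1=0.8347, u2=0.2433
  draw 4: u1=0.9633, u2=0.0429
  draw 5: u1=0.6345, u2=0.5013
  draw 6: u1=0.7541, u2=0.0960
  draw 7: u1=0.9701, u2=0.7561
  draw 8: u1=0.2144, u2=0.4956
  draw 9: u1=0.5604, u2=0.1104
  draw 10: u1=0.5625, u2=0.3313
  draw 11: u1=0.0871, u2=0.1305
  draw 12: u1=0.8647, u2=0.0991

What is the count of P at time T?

P at T = 7

t=0.000: S=5 D=4 P=8 M=2 C=6
Draw 1: a1=0.774, a2=12.672, a3=2.600, a0=16.046; τ=−ln(0.1372)/16.046=0.124 → t=0.124; u2·a0=0.9325·16.046=14.963; a1+a2=13.446 < 14.963 ≤ a1+…+a3=16.046 → R3 fires; S=5 D=4 P=7 M=2 C=6
Draw 2: a1=0.774, a2=11.088, a3=2.275, a0=14.137; τ=−ln(0.9245)/14.137=0.006 → t=0.129; u2·a0=0.2151·14.137=3.041; a1=0.774 < 3.041 ≤ a1+a2=11.862 → R2 fires; S=5 D=3 P=7 M=2 C=6
Draw 3: a1=0.774, a2=8.316, a3=2.275, a0=11.365; τ=−ln(0.8347)/11.365=0.016 → t=0.145; u2·a0=0.2433·11.365=2.765; a1=0.774 < 2.765 ≤ a1+a2=9.090 → R2 fires; S=5 D=2 P=7 M=2 C=6
Draw 4: a1=0.774, a2=5.544, a3=2.275, a0=8.593; τ=−ln(0.9633)/8.593=0.004 → t=0.150; u2·a0=0.0429·8.593=0.369 ≤ a1=0.774 → R1 fires; S=5 D=2 P=8 M=2 C=5
Draw 5: a1=0.645, a2=6.336, a3=2.600, a0=9.581; τ=−ln(0.6345)/9.581=0.047 → t=0.197; u2·a0=0.5013·9.581=4.803; a1=0.645 < 4.803 ≤ a1+a2=6.981 → R2 fires; S=5 D=1 P=8 M=2 C=5
Draw 6: a1=0.645, a2=3.168, a3=2.600, a0=6.413; τ=−ln(0.7541)/6.413=0.044 → t=0.241; u2·a0=0.0960·6.413=0.616 ≤ a1=0.645 → R1 fires; S=5 D=1 P=9 M=2 C=4
Draw 7: a1=0.516, a2=3.564, a3=2.925, a0=7.005; τ=−ln(0.9701)/7.005=0.004 → t=0.245; u2·a0=0.7561·7.005=5.296; a1+a2=4.080 < 5.296 ≤ a1+…+a3=7.005 → R3 fires; S=5 D=1 P=8 M=2 C=4
Draw 8: a1=0.516, a2=3.168, a3=2.600, a0=6.284; τ=−ln(0.2144)/6.284=0.245 → t=0.490; u2·a0=0.4956·6.284=3.114; a1=0.516 < 3.114 ≤ a1+a2=3.684 → R2 fires; S=5 D=0 P=8 M=2 C=4
Draw 9: a1=0.516, a2=0.000, a3=2.600, a0=3.116; τ=−ln(0.5604)/3.116=0.186 → t=0.676; u2·a0=0.1104·3.116=0.344 ≤ a1=0.516 → R1 fires; S=5 D=0 P=9 M=2 C=3
Draw 10: a1=0.387, a2=0.000, a3=2.925, a0=3.312; τ=−ln(0.5625)/3.312=0.174 → t=0.850; u2·a0=0.3313·3.312=1.097; a1+a2=0.387 < 1.097 ≤ a1+…+a3=3.312 → R3 fires; S=5 D=0 P=8 M=2 C=3
Draw 11: a1=0.387, a2=0.000, a3=2.600, a0=2.987; τ=−ln(0.0871)/2.987=0.817 → t=1.667; u2·a0=0.1305·2.987=0.390; a1+a2=0.387 < 0.390 ≤ a1+…+a3=2.987 → R3 fires; S=5 D=0 P=7 M=2 C=3
Draw 12: a1=0.387, a2=0.000, a3=2.275, a0=2.662; τ=−ln(0.8647)/2.662=0.055 → t=1.722 > T=1.71: stop.
Read off P at T=1.71: 7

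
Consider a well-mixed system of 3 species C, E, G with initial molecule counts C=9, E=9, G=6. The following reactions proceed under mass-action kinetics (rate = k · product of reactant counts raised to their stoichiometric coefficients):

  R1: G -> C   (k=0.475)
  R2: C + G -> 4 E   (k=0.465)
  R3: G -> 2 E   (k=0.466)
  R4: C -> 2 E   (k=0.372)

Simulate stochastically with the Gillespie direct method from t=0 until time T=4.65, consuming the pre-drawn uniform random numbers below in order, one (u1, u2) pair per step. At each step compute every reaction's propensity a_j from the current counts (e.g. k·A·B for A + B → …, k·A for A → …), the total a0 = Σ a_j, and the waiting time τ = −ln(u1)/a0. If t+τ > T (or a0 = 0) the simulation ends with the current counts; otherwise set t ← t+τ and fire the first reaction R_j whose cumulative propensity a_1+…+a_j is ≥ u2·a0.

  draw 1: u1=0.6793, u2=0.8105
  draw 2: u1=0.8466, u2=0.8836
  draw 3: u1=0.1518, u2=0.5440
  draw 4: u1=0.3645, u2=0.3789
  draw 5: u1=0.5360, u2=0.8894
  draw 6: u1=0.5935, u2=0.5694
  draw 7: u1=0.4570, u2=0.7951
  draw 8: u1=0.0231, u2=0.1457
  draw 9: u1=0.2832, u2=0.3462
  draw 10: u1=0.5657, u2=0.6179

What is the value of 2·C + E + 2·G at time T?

Value at T = 39

Check how each reaction changes W = 2·C + E + 2·G (weight of products minus weight of reactants):
R1: G -> C: (2·1) − (2·1) = 2 − 2 = 0
R2: C + G -> 4 E: (1·4) − (2·1 + 2·1) = 4 − 4 = 0
R3: G -> 2 E: (1·2) − (2·1) = 2 − 2 = 0
R4: C -> 2 E: (1·2) − (2·1) = 2 − 2 = 0
Every reaction leaves W unchanged, so W is conserved and no simulation is needed: W(T) = W(0) = 2·9 + 9 + 2·6 = 39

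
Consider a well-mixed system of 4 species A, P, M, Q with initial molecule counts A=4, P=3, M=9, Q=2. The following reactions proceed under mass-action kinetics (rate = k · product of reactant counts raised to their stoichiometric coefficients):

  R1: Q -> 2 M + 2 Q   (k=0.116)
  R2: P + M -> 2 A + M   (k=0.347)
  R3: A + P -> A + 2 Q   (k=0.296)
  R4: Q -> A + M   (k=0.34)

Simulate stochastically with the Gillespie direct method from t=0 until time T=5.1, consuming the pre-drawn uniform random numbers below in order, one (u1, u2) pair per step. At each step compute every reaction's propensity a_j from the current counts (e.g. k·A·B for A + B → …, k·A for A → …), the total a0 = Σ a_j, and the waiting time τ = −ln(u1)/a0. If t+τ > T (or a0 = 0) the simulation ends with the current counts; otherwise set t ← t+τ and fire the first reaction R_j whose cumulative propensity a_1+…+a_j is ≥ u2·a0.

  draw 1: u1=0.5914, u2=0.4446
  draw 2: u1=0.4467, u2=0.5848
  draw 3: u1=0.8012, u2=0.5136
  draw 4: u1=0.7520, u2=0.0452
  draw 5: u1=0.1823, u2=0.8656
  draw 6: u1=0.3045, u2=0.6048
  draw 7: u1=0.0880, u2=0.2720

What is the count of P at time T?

P at T = 0

t=0.000: A=4 P=3 M=9 Q=2
Draw 1: a1=0.232, a2=9.369, a3=3.552, a4=0.680, a0=13.833; τ=−ln(0.5914)/13.833=0.038 → t=0.038; u2·a0=0.4446·13.833=6.150; a1=0.232 < 6.150 ≤ a1+a2=9.601 → R2 fires; A=6 P=2 M=9 Q=2
Draw 2: a1=0.232, a2=6.246, a3=3.552, a4=0.680, a0=10.710; τ=−ln(0.4467)/10.710=0.075 → t=0.113; u2·a0=0.5848·10.710=6.263; a1=0.232 < 6.263 ≤ a1+a2=6.478 → R2 fires; A=8 P=1 M=9 Q=2
Draw 3: a1=0.232, a2=3.123, a3=2.368, a4=0.680, a0=6.403; τ=−ln(0.8012)/6.403=0.035 → t=0.148; u2·a0=0.5136·6.403=3.289; a1=0.232 < 3.289 ≤ a1+a2=3.355 → R2 fires; A=10 P=0 M=9 Q=2
Draw 4: a1=0.232, a2=0.000, a3=0.000, a4=0.680, a0=0.912; τ=−ln(0.7520)/0.912=0.313 → t=0.460; u2·a0=0.0452·0.912=0.041 ≤ a1=0.232 → R1 fires; A=10 P=0 M=11 Q=3
Draw 5: a1=0.348, a2=0.000, a3=0.000, a4=1.020, a0=1.368; τ=−ln(0.1823)/1.368=1.244 → t=1.705; u2·a0=0.8656·1.368=1.184; a1+…+a3=0.348 < 1.184 ≤ a1+…+a4=1.368 → R4 fires; A=11 P=0 M=12 Q=2
Draw 6: a1=0.232, a2=0.000, a3=0.000, a4=0.680, a0=0.912; τ=−ln(0.3045)/0.912=1.304 → t=3.008; u2·a0=0.6048·0.912=0.552; a1+…+a3=0.232 < 0.552 ≤ a1+…+a4=0.912 → R4 fires; A=12 P=0 M=13 Q=1
Draw 7: a1=0.116, a2=0.000, a3=0.000, a4=0.340, a0=0.456; τ=−ln(0.0880)/0.456=5.330 → t=8.338 > T=5.1: stop.
Read off P at T=5.1: 0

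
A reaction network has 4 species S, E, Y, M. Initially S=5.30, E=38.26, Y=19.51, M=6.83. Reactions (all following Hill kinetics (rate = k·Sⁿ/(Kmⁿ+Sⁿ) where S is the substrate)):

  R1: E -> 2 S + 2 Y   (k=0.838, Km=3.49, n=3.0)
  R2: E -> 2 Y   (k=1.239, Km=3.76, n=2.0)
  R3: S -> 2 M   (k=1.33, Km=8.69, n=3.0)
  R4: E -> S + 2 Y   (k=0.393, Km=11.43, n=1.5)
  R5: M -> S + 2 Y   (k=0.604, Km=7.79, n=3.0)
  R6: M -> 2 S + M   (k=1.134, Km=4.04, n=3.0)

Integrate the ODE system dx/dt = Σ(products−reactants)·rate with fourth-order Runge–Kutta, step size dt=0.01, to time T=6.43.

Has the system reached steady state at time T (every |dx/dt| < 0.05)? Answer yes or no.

RK4 with dt=0.01: 643 steps to T=6.43. Trajectory (selected grid times):
t=0.00: S=5.30 E=38.26 Y=19.51 M=6.83
t=0.71: S=7.96 E=36.56 Y=23.28 M=7.24
t=1.43: S=10.52 E=34.83 Y=27.15 M=8.07
t=2.14: S=12.98 E=33.13 Y=31.03 M=9.16
t=2.86: S=15.45 E=31.42 Y=35.04 M=10.43
t=3.57: S=17.89 E=29.73 Y=39.05 M=11.76
t=4.29: S=20.38 E=28.02 Y=43.16 M=13.16
t=5.00: S=22.83 E=26.35 Y=47.25 M=14.57
t=5.72: S=25.33 E=24.66 Y=51.40 M=16.02
t=6.43: S=27.79 E=22.99 Y=55.50 M=17.45
Rates at T: R1=0.8351, R2=1.2067, R3=1.2905, R4=0.2910, R5=0.5547, R6=1.1201
dx/dt at T (Σ net stoichiometry × rate): S=+3.4655, E=-2.3328, Y=+5.7750, M=+2.0264
Largest |dx/dt| is |+5.7750| (Y) ≥ 0.05 → not steady.

Steady state at T: no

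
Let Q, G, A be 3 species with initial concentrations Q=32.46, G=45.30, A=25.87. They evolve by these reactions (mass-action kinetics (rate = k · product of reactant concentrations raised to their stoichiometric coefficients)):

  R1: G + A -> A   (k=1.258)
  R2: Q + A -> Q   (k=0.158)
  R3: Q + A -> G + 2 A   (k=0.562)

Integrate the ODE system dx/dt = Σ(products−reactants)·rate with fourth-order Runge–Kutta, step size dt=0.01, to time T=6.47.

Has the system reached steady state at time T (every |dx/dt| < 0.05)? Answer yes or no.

Steady state at T: yes

RK4 with dt=0.01: 647 steps to T=6.47. Trajectory (selected grid times):
t=0.00: Q=32.46 G=45.30 A=25.87
t=0.72: Q=0.00 G=0.00 A=49.20
t=1.44: Q=0.00 G=0.00 A=49.20
t=2.16: Q=0.00 G=0.00 A=49.20
t=2.88: Q=0.00 G=0.00 A=49.20
t=3.59: Q=0.00 G=0.00 A=49.20
t=4.31: Q=0.00 G=0.00 A=49.20
t=5.03: Q=0.00 G=0.00 A=49.20
t=5.75: Q=0.00 G=0.00 A=49.20
t=6.47: Q=0.00 G=0.00 A=49.20
Rates at T: R1=0.0000, R2=0.0000, R3=0.0000
dx/dt at T (Σ net stoichiometry × rate): Q=-0.0000, G=-0.0000, A=+0.0000
Largest |dx/dt| is |-0.0000| (Q) < 0.05 → steady.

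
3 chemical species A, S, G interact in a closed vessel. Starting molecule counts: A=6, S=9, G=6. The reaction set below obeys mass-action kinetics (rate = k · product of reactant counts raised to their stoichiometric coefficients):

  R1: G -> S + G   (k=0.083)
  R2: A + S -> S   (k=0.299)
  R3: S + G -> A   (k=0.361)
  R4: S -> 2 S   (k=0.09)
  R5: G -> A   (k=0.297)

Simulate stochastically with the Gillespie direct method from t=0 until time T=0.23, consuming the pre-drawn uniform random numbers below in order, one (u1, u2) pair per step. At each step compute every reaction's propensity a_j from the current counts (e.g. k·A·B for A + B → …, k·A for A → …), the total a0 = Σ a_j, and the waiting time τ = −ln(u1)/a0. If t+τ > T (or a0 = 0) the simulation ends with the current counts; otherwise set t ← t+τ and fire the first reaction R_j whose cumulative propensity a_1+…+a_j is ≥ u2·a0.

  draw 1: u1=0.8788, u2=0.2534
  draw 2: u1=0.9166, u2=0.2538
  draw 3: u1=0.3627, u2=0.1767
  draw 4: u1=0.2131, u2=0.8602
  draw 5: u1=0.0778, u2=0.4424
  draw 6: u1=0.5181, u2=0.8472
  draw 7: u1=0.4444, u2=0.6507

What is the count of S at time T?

S at T = 6

t=0.000: A=6 S=9 G=6
Draw 1: a1=0.498, a2=16.146, a3=19.494, a4=0.810, a5=1.782, a0=38.730; τ=−ln(0.8788)/38.730=0.003 → t=0.003; u2·a0=0.2534·38.730=9.814; a1=0.498 < 9.814 ≤ a1+a2=16.644 → R2 fires; A=5 S=9 G=6
Draw 2: a1=0.498, a2=13.455, a3=19.494, a4=0.810, a5=1.782, a0=36.039; τ=−ln(0.9166)/36.039=0.002 → t=0.006; u2·a0=0.2538·36.039=9.147; a1=0.498 < 9.147 ≤ a1+a2=13.953 → R2 fires; A=4 S=9 G=6
Draw 3: a1=0.498, a2=10.764, a3=19.494, a4=0.810, a5=1.782, a0=33.348; τ=−ln(0.3627)/33.348=0.030 → t=0.036; u2·a0=0.1767·33.348=5.893; a1=0.498 < 5.893 ≤ a1+a2=11.262 → R2 fires; A=3 S=9 G=6
Draw 4: a1=0.498, a2=8.073, a3=19.494, a4=0.810, a5=1.782, a0=30.657; τ=−ln(0.2131)/30.657=0.050 → t=0.087; u2·a0=0.8602·30.657=26.371; a1+a2=8.571 < 26.371 ≤ a1+…+a3=28.065 → R3 fires; A=4 S=8 G=5
Draw 5: a1=0.415, a2=9.568, a3=14.440, a4=0.720, a5=1.485, a0=26.628; τ=−ln(0.0778)/26.628=0.096 → t=0.182; u2·a0=0.4424·26.628=11.780; a1+a2=9.983 < 11.780 ≤ a1+…+a3=24.423 → R3 fires; A=5 S=7 G=4
Draw 6: a1=0.332, a2=10.465, a3=10.108, a4=0.630, a5=1.188, a0=22.723; τ=−ln(0.5181)/22.723=0.029 → t=0.211; u2·a0=0.8472·22.723=19.251; a1+a2=10.797 < 19.251 ≤ a1+…+a3=20.905 → R3 fires; A=6 S=6 G=3
Draw 7: a1=0.249, a2=10.764, a3=6.498, a4=0.540, a5=0.891, a0=18.942; τ=−ln(0.4444)/18.942=0.043 → t=0.254 > T=0.23: stop.
Read off S at T=0.23: 6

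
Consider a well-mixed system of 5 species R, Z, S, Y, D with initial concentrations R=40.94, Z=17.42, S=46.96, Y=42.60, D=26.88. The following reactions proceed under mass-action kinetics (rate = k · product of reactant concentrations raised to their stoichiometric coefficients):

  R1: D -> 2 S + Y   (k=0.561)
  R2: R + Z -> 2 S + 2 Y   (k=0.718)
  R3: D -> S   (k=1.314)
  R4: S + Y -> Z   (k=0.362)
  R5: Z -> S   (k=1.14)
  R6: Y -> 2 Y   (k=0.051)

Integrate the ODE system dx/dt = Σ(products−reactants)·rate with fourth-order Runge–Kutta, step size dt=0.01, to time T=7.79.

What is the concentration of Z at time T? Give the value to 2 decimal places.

Z at T = 0.02

RK4 with dt=0.01: 779 steps to T=7.79. Trajectory (selected grid times):
t=0.00: R=40.94 Z=17.42 S=46.96 Y=42.60 D=26.88
t=0.87: R=0.00 Z=45.54 S=87.86 Y=0.10 D=5.26
t=1.73: R=0.00 Z=17.84 S=121.04 Y=0.01 D=1.05
t=2.60: R=0.00 Z=6.76 S=133.21 Y=0.00 D=0.21
t=3.46: R=0.00 Z=2.57 S=137.62 Y=0.00 D=0.04
t=4.33: R=0.00 Z=0.96 S=139.27 Y=0.00 D=0.01
t=5.19: R=0.00 Z=0.36 S=139.88 Y=0.00 D=0.00
t=6.06: R=0.00 Z=0.13 S=140.11 Y=0.00 D=0.00
t=6.92: R=0.00 Z=0.05 S=140.19 Y=0.00 D=0.00
t=7.79: R=0.00 Z=0.02 S=140.22 Y=0.00 D=0.00
Read off Z at T=7.79: 0.02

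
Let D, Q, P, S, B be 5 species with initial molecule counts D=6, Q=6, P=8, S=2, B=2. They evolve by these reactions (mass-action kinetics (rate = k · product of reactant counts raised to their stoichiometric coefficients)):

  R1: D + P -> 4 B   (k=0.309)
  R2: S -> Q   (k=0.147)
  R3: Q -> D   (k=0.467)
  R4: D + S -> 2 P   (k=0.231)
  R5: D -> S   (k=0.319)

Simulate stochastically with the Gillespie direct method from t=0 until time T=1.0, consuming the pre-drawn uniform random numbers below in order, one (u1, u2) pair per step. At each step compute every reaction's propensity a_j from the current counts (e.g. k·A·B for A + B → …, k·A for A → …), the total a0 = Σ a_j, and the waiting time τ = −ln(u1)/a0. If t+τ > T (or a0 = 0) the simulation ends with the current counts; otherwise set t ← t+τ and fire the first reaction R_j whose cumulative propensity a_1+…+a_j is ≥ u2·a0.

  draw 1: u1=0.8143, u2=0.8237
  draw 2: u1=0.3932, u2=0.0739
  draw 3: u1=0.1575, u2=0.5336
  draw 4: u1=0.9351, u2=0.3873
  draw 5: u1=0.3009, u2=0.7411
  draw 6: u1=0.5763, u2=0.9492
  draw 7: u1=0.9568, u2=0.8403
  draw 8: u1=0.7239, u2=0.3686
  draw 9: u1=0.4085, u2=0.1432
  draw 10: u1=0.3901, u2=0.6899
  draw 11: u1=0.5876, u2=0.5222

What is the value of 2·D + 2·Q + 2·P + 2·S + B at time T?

Check how each reaction changes W = 2·D + 2·Q + 2·P + 2·S + B (weight of products minus weight of reactants):
R1: D + P -> 4 B: (1·4) − (2·1 + 2·1) = 4 − 4 = 0
R2: S -> Q: (2·1) − (2·1) = 2 − 2 = 0
R3: Q -> D: (2·1) − (2·1) = 2 − 2 = 0
R4: D + S -> 2 P: (2·2) − (2·1 + 2·1) = 4 − 4 = 0
R5: D -> S: (2·1) − (2·1) = 2 − 2 = 0
Every reaction leaves W unchanged, so W is conserved and no simulation is needed: W(T) = W(0) = 2·6 + 2·6 + 2·8 + 2·2 + 2 = 46

Value at T = 46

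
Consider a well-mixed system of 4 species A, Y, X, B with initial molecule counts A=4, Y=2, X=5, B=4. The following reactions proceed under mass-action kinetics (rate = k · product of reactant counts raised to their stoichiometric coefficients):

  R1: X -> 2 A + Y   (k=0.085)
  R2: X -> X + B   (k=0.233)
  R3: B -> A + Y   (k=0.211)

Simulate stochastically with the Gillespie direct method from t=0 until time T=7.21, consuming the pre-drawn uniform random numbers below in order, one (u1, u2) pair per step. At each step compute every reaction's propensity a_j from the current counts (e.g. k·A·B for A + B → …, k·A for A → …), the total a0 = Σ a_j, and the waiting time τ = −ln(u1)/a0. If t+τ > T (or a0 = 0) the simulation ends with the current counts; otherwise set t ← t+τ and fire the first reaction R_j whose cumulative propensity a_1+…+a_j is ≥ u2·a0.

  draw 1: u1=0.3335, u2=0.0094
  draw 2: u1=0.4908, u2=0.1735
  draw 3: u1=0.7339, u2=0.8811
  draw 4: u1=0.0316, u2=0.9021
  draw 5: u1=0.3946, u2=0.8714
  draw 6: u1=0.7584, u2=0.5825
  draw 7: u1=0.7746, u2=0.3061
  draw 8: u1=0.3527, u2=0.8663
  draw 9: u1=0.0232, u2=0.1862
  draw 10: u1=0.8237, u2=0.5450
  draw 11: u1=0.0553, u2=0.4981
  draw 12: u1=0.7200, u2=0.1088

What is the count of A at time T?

A at T = 10

t=0.000: A=4 Y=2 X=5 B=4
Draw 1: a1=0.425, a2=1.165, a3=0.844, a0=2.434; τ=−ln(0.3335)/2.434=0.451 → t=0.451; u2·a0=0.0094·2.434=0.023 ≤ a1=0.425 → R1 fires; A=6 Y=3 X=4 B=4
Draw 2: a1=0.340, a2=0.932, a3=0.844, a0=2.116; τ=−ln(0.4908)/2.116=0.336 → t=0.788; u2·a0=0.1735·2.116=0.367; a1=0.340 < 0.367 ≤ a1+a2=1.272 → R2 fires; A=6 Y=3 X=4 B=5
Draw 3: a1=0.340, a2=0.932, a3=1.055, a0=2.327; τ=−ln(0.7339)/2.327=0.133 → t=0.920; u2·a0=0.8811·2.327=2.050; a1+a2=1.272 < 2.050 ≤ a1+…+a3=2.327 → R3 fires; A=7 Y=4 X=4 B=4
Draw 4: a1=0.340, a2=0.932, a3=0.844, a0=2.116; τ=−ln(0.0316)/2.116=1.633 → t=2.553; u2·a0=0.9021·2.116=1.909; a1+a2=1.272 < 1.909 ≤ a1+…+a3=2.116 → R3 fires; A=8 Y=5 X=4 B=3
Draw 5: a1=0.340, a2=0.932, a3=0.633, a0=1.905; τ=−ln(0.3946)/1.905=0.488 → t=3.041; u2·a0=0.8714·1.905=1.660; a1+a2=1.272 < 1.660 ≤ a1+…+a3=1.905 → R3 fires; A=9 Y=6 X=4 B=2
Draw 6: a1=0.340, a2=0.932, a3=0.422, a0=1.694; τ=−ln(0.7584)/1.694=0.163 → t=3.204; u2·a0=0.5825·1.694=0.987; a1=0.340 < 0.987 ≤ a1+a2=1.272 → R2 fires; A=9 Y=6 X=4 B=3
Draw 7: a1=0.340, a2=0.932, a3=0.633, a0=1.905; τ=−ln(0.7746)/1.905=0.134 → t=3.339; u2·a0=0.3061·1.905=0.583; a1=0.340 < 0.583 ≤ a1+a2=1.272 → R2 fires; A=9 Y=6 X=4 B=4
Draw 8: a1=0.340, a2=0.932, a3=0.844, a0=2.116; τ=−ln(0.3527)/2.116=0.493 → t=3.831; u2·a0=0.8663·2.116=1.833; a1+a2=1.272 < 1.833 ≤ a1+…+a3=2.116 → R3 fires; A=10 Y=7 X=4 B=3
Draw 9: a1=0.340, a2=0.932, a3=0.633, a0=1.905; τ=−ln(0.0232)/1.905=1.976 → t=5.807; u2·a0=0.1862·1.905=0.355; a1=0.340 < 0.355 ≤ a1+a2=1.272 → R2 fires; A=10 Y=7 X=4 B=4
Draw 10: a1=0.340, a2=0.932, a3=0.844, a0=2.116; τ=−ln(0.8237)/2.116=0.092 → t=5.898; u2·a0=0.5450·2.116=1.153; a1=0.340 < 1.153 ≤ a1+a2=1.272 → R2 fires; A=10 Y=7 X=4 B=5
Draw 11: a1=0.340, a2=0.932, a3=1.055, a0=2.327; τ=−ln(0.0553)/2.327=1.244 → t=7.142; u2·a0=0.4981·2.327=1.159; a1=0.340 < 1.159 ≤ a1+a2=1.272 → R2 fires; A=10 Y=7 X=4 B=6
Draw 12: a1=0.340, a2=0.932, a3=1.266, a0=2.538; τ=−ln(0.7200)/2.538=0.129 → t=7.272 > T=7.21: stop.
Read off A at T=7.21: 10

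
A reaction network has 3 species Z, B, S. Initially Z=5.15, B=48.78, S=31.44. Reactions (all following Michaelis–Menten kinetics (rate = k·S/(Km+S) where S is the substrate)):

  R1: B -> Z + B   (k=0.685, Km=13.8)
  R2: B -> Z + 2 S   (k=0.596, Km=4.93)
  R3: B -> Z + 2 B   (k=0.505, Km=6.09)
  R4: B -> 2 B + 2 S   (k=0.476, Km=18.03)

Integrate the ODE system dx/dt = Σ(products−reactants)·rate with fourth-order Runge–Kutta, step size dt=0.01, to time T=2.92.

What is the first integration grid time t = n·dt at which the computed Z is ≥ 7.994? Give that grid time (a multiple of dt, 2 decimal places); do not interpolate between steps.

Threshold first reached at t = 1.87

RK4 with dt=0.01: 292 steps to T=2.92. Trajectory (selected grid times):
t=0.00: Z=5.15 B=48.78 S=31.44
t=0.32: Z=5.64 B=48.86 S=32.01
t=0.65: Z=6.14 B=48.95 S=32.60
t=0.97: Z=6.63 B=49.03 S=33.17
t=1.30: Z=7.13 B=49.11 S=33.75
t=1.62: Z=7.62 B=49.19 S=34.32
t=1.86: Z=7.99 B=49.26 S=34.75
t=1.87: Z=8.00 B=49.26 S=34.77
t=1.95: Z=8.12 B=49.28 S=34.91
t=2.27: Z=8.61 B=49.36 S=35.48
t=2.60: Z=9.12 B=49.45 S=36.07
t=2.92: Z=9.61 B=49.53 S=36.64
Z(1.86)=7.987 < 7.994 but Z(1.87)=8.002 ≥ 7.994, so the first grid time is t=1.87.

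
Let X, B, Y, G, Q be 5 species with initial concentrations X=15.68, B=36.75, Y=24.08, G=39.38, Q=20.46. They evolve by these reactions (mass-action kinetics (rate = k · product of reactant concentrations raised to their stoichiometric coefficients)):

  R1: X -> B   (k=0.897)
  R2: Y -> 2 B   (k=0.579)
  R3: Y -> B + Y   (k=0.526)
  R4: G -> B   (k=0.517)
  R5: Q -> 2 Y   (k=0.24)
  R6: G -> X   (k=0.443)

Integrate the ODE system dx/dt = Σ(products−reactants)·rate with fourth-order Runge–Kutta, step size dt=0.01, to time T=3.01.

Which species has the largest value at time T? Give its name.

Dominant species at T: B

RK4 with dt=0.01: 301 steps to T=3.01. Trajectory (selected grid times):
t=0.00: X=15.68 B=36.75 Y=24.08 G=39.38 Q=20.46
t=0.33: X=15.90 B=60.23 Y=22.72 G=28.69 Q=18.90
t=0.67: X=14.87 B=81.86 Y=21.35 G=20.70 Q=17.42
t=1.00: X=13.29 B=100.56 Y=20.05 G=15.08 Q=16.09
t=1.34: X=11.45 B=117.71 Y=18.75 G=10.88 Q=14.83
t=1.67: X=9.69 B=132.51 Y=17.54 G=7.93 Q=13.70
t=2.01: X=8.01 B=146.09 Y=16.36 G=5.72 Q=12.63
t=2.34: X=6.57 B=157.86 Y=15.26 G=4.17 Q=11.67
t=2.68: X=5.30 B=168.72 Y=14.19 G=3.01 Q=10.75
t=3.01: X=4.27 B=178.19 Y=13.21 G=2.19 Q=9.94
At T=3.01: X=4.27 B=178.19 Y=13.21 G=2.19 Q=9.94; the largest is B.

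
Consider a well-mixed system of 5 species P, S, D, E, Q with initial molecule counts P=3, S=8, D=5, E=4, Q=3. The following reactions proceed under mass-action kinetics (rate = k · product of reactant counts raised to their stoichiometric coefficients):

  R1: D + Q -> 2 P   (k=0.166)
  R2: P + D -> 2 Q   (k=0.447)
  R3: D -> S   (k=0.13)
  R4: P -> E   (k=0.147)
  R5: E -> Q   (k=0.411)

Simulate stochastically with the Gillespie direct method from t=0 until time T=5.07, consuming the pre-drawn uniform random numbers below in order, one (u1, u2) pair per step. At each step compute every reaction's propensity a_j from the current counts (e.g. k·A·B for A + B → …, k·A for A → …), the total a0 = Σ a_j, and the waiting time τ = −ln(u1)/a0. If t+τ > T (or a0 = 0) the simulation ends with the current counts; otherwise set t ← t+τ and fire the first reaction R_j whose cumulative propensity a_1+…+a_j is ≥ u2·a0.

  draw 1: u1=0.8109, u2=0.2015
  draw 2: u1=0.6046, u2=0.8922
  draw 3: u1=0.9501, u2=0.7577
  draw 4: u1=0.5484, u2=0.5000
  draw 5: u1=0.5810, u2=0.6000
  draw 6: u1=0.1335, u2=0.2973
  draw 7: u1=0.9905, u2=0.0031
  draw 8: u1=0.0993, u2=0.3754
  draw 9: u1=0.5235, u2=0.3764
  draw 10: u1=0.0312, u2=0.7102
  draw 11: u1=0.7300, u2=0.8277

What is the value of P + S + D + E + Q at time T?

Value at T = 23

Check how each reaction changes W = P + S + D + E + Q (weight of products minus weight of reactants):
R1: D + Q -> 2 P: (1·2) − (1·1 + 1·1) = 2 − 2 = 0
R2: P + D -> 2 Q: (1·2) − (1·1 + 1·1) = 2 − 2 = 0
R3: D -> S: (1·1) − (1·1) = 1 − 1 = 0
R4: P -> E: (1·1) − (1·1) = 1 − 1 = 0
R5: E -> Q: (1·1) − (1·1) = 1 − 1 = 0
Every reaction leaves W unchanged, so W is conserved and no simulation is needed: W(T) = W(0) = 3 + 8 + 5 + 4 + 3 = 23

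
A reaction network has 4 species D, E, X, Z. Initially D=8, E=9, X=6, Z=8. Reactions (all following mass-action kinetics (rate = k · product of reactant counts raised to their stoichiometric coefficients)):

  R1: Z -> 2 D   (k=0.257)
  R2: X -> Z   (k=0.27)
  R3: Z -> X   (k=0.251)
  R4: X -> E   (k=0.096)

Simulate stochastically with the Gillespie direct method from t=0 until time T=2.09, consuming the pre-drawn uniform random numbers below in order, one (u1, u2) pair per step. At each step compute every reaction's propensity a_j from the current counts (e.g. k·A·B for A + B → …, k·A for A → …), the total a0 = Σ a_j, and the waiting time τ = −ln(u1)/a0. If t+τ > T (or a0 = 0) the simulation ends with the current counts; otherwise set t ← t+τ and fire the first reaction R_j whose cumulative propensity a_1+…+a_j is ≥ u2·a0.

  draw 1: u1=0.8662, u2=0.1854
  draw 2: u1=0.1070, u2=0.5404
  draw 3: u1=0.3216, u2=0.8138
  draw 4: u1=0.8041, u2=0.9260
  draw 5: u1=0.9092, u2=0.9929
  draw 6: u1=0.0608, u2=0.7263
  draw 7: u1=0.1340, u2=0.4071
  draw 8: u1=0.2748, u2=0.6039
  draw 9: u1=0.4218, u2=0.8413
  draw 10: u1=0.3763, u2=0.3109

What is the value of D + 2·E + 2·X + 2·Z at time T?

Value at T = 54

Check how each reaction changes W = D + 2·E + 2·X + 2·Z (weight of products minus weight of reactants):
R1: Z -> 2 D: (1·2) − (2·1) = 2 − 2 = 0
R2: X -> Z: (2·1) − (2·1) = 2 − 2 = 0
R3: Z -> X: (2·1) − (2·1) = 2 − 2 = 0
R4: X -> E: (2·1) − (2·1) = 2 − 2 = 0
Every reaction leaves W unchanged, so W is conserved and no simulation is needed: W(T) = W(0) = 8 + 2·9 + 2·6 + 2·8 = 54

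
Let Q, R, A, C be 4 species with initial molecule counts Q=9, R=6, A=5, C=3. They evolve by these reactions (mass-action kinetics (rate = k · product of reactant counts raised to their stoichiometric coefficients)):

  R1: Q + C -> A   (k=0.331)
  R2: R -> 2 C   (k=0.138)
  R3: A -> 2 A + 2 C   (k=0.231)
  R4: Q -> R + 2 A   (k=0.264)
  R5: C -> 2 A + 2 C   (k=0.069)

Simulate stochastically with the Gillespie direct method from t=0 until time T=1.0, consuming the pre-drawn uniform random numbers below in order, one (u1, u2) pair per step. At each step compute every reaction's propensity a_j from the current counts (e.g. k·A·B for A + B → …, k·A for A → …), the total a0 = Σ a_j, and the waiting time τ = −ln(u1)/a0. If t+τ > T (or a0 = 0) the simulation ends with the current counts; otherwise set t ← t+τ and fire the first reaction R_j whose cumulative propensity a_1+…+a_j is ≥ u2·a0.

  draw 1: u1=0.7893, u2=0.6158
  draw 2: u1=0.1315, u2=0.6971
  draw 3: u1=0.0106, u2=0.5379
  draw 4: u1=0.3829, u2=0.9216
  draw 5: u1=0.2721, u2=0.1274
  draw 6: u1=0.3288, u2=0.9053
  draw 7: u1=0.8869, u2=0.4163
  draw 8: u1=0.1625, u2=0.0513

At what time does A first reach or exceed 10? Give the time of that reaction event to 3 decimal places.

Threshold first reached at t = 0.602

t=0.000: Q=9 R=6 A=5 C=3
Draw 1: a1=8.937, a2=0.828, a3=1.155, a4=2.376, a5=0.207, a0=13.503; τ=−ln(0.7893)/13.503=0.018 → t=0.018; u2·a0=0.6158·13.503=8.315 ≤ a1=8.937 → R1 fires; Q=8 R=6 A=6 C=2
Draw 2: a1=5.296, a2=0.828, a3=1.386, a4=2.112, a5=0.138, a0=9.760; τ=−ln(0.1315)/9.760=0.208 → t=0.225; u2·a0=0.6971·9.760=6.804; a1+a2=6.124 < 6.804 ≤ a1+…+a3=7.510 → R3 fires; Q=8 R=6 A=7 C=4
Draw 3: a1=10.592, a2=0.828, a3=1.617, a4=2.112, a5=0.276, a0=15.425; τ=−ln(0.0106)/15.425=0.295 → t=0.520; u2·a0=0.5379·15.425=8.297 ≤ a1=10.592 → R1 fires; Q=7 R=6 A=8 C=3
Draw 4: a1=6.951, a2=0.828, a3=1.848, a4=1.848, a5=0.207, a0=11.682; τ=−ln(0.3829)/11.682=0.082 → t=0.602; u2·a0=0.9216·11.682=10.766; a1+…+a3=9.627 < 10.766 ≤ a1+…+a4=11.475 → R4 fires; Q=6 R=7 A=10 C=3
Draw 5: a1=5.958, a2=0.966, a3=2.310, a4=1.584, a5=0.207, a0=11.025; τ=−ln(0.2721)/11.025=0.118 → t=0.720; u2·a0=0.1274·11.025=1.405 ≤ a1=5.958 → R1 fires; Q=5 R=7 A=11 C=2
Draw 6: a1=3.310, a2=0.966, a3=2.541, a4=1.320, a5=0.138, a0=8.275; τ=−ln(0.3288)/8.275=0.134 → t=0.855; u2·a0=0.9053·8.275=7.491; a1+…+a3=6.817 < 7.491 ≤ a1+…+a4=8.137 → R4 fires; Q=4 R=8 A=13 C=2
Draw 7: a1=2.648, a2=1.104, a3=3.003, a4=1.056, a5=0.138, a0=7.949; τ=−ln(0.8869)/7.949=0.015 → t=0.870; u2·a0=0.4163·7.949=3.309; a1=2.648 < 3.309 ≤ a1+a2=3.752 → R2 fires; Q=4 R=7 A=13 C=4
Draw 8: a1=5.296, a2=0.966, a3=3.003, a4=1.056, a5=0.276, a0=10.597; τ=−ln(0.1625)/10.597=0.171 → t=1.041 > T=1.0: stop.
A first becomes ≥ 10 when it reaches 10 at the event at t=0.602.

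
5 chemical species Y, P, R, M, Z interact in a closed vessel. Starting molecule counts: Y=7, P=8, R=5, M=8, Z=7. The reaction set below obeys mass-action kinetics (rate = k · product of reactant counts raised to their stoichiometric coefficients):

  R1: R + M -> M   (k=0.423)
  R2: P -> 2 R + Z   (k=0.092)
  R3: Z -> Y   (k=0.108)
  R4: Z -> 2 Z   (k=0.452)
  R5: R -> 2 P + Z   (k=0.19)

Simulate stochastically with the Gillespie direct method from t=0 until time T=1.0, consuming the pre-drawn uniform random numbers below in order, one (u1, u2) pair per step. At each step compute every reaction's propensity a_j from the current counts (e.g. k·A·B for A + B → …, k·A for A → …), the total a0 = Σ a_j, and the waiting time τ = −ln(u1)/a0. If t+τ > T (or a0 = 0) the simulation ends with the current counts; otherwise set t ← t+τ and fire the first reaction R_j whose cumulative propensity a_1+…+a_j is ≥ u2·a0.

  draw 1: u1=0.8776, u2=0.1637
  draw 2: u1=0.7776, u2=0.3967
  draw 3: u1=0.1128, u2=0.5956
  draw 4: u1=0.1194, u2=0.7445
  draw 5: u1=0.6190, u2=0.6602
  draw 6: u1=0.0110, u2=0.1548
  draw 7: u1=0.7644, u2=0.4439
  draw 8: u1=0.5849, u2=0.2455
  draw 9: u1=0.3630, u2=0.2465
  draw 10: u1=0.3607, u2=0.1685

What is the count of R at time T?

R at T = 1

t=0.000: Y=7 P=8 R=5 M=8 Z=7
Draw 1: a1=16.920, a2=0.736, a3=0.756, a4=3.164, a5=0.950, a0=22.526; τ=−ln(0.8776)/22.526=0.006 → t=0.006; u2·a0=0.1637·22.526=3.688 ≤ a1=16.920 → R1 fires; Y=7 P=8 R=4 M=8 Z=7
Draw 2: a1=13.536, a2=0.736, a3=0.756, a4=3.164, a5=0.760, a0=18.952; τ=−ln(0.7776)/18.952=0.013 → t=0.019; u2·a0=0.3967·18.952=7.518 ≤ a1=13.536 → R1 fires; Y=7 P=8 R=3 M=8 Z=7
Draw 3: a1=10.152, a2=0.736, a3=0.756, a4=3.164, a5=0.570, a0=15.378; τ=−ln(0.1128)/15.378=0.142 → t=0.161; u2·a0=0.5956·15.378=9.159 ≤ a1=10.152 → R1 fires; Y=7 P=8 R=2 M=8 Z=7
Draw 4: a1=6.768, a2=0.736, a3=0.756, a4=3.164, a5=0.380, a0=11.804; τ=−ln(0.1194)/11.804=0.180 → t=0.341; u2·a0=0.7445·11.804=8.788; a1+…+a3=8.260 < 8.788 ≤ a1+…+a4=11.424 → R4 fires; Y=7 P=8 R=2 M=8 Z=8
Draw 5: a1=6.768, a2=0.736, a3=0.864, a4=3.616, a5=0.380, a0=12.364; τ=−ln(0.6190)/12.364=0.039 → t=0.380; u2·a0=0.6602·12.364=8.163; a1+a2=7.504 < 8.163 ≤ a1+…+a3=8.368 → R3 fires; Y=8 P=8 R=2 M=8 Z=7
Draw 6: a1=6.768, a2=0.736, a3=0.756, a4=3.164, a5=0.380, a0=11.804; τ=−ln(0.0110)/11.804=0.382 → t=0.762; u2·a0=0.1548·11.804=1.827 ≤ a1=6.768 → R1 fires; Y=8 P=8 R=1 M=8 Z=7
Draw 7: a1=3.384, a2=0.736, a3=0.756, a4=3.164, a5=0.190, a0=8.230; τ=−ln(0.7644)/8.230=0.033 → t=0.795; u2·a0=0.4439·8.230=3.653; a1=3.384 < 3.653 ≤ a1+a2=4.120 → R2 fires; Y=8 P=7 R=3 M=8 Z=8
Draw 8: a1=10.152, a2=0.644, a3=0.864, a4=3.616, a5=0.570, a0=15.846; τ=−ln(0.5849)/15.846=0.034 → t=0.828; u2·a0=0.2455·15.846=3.890 ≤ a1=10.152 → R1 fires; Y=8 P=7 R=2 M=8 Z=8
Draw 9: a1=6.768, a2=0.644, a3=0.864, a4=3.616, a5=0.380, a0=12.272; τ=−ln(0.3630)/12.272=0.083 → t=0.911; u2·a0=0.2465·12.272=3.025 ≤ a1=6.768 → R1 fires; Y=8 P=7 R=1 M=8 Z=8
Draw 10: a1=3.384, a2=0.644, a3=0.864, a4=3.616, a5=0.190, a0=8.698; τ=−ln(0.3607)/8.698=0.117 → t=1.028 > T=1.0: stop.
Read off R at T=1.0: 1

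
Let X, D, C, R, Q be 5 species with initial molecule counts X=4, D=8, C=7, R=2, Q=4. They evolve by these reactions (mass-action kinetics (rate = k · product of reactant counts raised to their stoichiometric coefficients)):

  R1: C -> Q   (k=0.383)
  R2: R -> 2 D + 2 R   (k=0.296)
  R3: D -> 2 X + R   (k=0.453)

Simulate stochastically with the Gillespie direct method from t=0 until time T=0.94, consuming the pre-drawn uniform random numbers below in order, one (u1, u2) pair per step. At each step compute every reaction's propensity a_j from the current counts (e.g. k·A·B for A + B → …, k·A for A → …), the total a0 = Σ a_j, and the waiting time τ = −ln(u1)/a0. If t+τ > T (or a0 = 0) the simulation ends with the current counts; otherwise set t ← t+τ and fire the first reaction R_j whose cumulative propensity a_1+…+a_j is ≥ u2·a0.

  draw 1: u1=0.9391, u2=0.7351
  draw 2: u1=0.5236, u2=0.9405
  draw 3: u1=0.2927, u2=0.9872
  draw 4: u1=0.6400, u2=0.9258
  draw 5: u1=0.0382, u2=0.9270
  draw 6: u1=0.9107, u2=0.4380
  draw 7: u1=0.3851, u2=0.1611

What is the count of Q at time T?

Q at T = 5

t=0.000: X=4 D=8 C=7 R=2 Q=4
Draw 1: a1=2.681, a2=0.592, a3=3.624, a0=6.897; τ=−ln(0.9391)/6.897=0.009 → t=0.009; u2·a0=0.7351·6.897=5.070; a1+a2=3.273 < 5.070 ≤ a1+…+a3=6.897 → R3 fires; X=6 D=7 C=7 R=3 Q=4
Draw 2: a1=2.681, a2=0.888, a3=3.171, a0=6.740; τ=−ln(0.5236)/6.740=0.096 → t=0.105; u2·a0=0.9405·6.740=6.339; a1+a2=3.569 < 6.339 ≤ a1+…+a3=6.740 → R3 fires; X=8 D=6 C=7 R=4 Q=4
Draw 3: a1=2.681, a2=1.184, a3=2.718, a0=6.583; τ=−ln(0.2927)/6.583=0.187 → t=0.292; u2·a0=0.9872·6.583=6.499; a1+a2=3.865 < 6.499 ≤ a1+…+a3=6.583 → R3 fires; X=10 D=5 C=7 R=5 Q=4
Draw 4: a1=2.681, a2=1.480, a3=2.265, a0=6.426; τ=−ln(0.6400)/6.426=0.069 → t=0.361; u2·a0=0.9258·6.426=5.949; a1+a2=4.161 < 5.949 ≤ a1+…+a3=6.426 → R3 fires; X=12 D=4 C=7 R=6 Q=4
Draw 5: a1=2.681, a2=1.776, a3=1.812, a0=6.269; τ=−ln(0.0382)/6.269=0.521 → t=0.882; u2·a0=0.9270·6.269=5.811; a1+a2=4.457 < 5.811 ≤ a1+…+a3=6.269 → R3 fires; X=14 D=3 C=7 R=7 Q=4
Draw 6: a1=2.681, a2=2.072, a3=1.359, a0=6.112; τ=−ln(0.9107)/6.112=0.015 → t=0.897; u2·a0=0.4380·6.112=2.677 ≤ a1=2.681 → R1 fires; X=14 D=3 C=6 R=7 Q=5
Draw 7: a1=2.298, a2=2.072, a3=1.359, a0=5.729; τ=−ln(0.3851)/5.729=0.167 → t=1.064 > T=0.94: stop.
Read off Q at T=0.94: 5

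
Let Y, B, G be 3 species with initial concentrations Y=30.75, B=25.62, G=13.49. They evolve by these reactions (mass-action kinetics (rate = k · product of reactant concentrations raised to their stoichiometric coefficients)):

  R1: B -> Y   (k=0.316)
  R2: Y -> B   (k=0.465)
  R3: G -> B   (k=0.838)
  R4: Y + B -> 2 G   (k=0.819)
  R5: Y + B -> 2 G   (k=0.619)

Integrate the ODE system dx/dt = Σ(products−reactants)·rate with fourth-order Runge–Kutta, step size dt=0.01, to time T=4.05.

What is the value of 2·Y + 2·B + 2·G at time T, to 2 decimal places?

Check how each reaction changes W = 2·Y + 2·B + 2·G (weight of products minus weight of reactants):
R1: B -> Y: (2·1) − (2·1) = 2 − 2 = 0
R2: Y -> B: (2·1) − (2·1) = 2 − 2 = 0
R3: G -> B: (2·1) − (2·1) = 2 − 2 = 0
R4: Y + B -> 2 G: (2·2) − (2·1 + 2·1) = 4 − 4 = 0
R5: Y + B -> 2 G: (2·2) − (2·1 + 2·1) = 4 − 4 = 0
Every reaction leaves W unchanged, so W is conserved and no simulation is needed: W(T) = W(0) = 2·30.75 + 2·25.62 + 2·13.49 = 139.72

Value at T = 139.72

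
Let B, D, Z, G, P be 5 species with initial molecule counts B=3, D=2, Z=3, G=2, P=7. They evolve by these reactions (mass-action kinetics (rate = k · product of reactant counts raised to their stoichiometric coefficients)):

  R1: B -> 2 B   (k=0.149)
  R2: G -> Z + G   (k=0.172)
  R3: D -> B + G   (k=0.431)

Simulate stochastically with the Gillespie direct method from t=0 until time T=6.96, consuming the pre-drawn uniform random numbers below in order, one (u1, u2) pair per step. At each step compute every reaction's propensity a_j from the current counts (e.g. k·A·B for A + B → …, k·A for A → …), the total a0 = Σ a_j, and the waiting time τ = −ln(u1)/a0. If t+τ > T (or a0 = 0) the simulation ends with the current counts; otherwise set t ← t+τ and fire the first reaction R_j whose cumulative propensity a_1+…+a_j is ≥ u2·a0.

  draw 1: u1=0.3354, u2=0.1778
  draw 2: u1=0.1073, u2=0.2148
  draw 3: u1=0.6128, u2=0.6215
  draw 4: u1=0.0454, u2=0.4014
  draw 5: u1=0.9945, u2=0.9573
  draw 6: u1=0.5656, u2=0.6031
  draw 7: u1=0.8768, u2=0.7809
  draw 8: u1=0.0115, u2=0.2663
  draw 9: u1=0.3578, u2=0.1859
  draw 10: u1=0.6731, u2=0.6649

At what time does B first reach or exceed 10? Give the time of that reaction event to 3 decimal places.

Threshold first reached at t = 6.402

t=0.000: B=3 D=2 Z=3 G=2 P=7
Draw 1: a1=0.447, a2=0.344, a3=0.862, a0=1.653; τ=−ln(0.3354)/1.653=0.661 → t=0.661; u2·a0=0.1778·1.653=0.294 ≤ a1=0.447 → R1 fires; B=4 D=2 Z=3 G=2 P=7
Draw 2: a1=0.596, a2=0.344, a3=0.862, a0=1.802; τ=−ln(0.1073)/1.802=1.239 → t=1.900; u2·a0=0.2148·1.802=0.387 ≤ a1=0.596 → R1 fires; B=5 D=2 Z=3 G=2 P=7
Draw 3: a1=0.745, a2=0.344, a3=0.862, a0=1.951; τ=−ln(0.6128)/1.951=0.251 → t=2.151; u2·a0=0.6215·1.951=1.213; a1+a2=1.089 < 1.213 ≤ a1+…+a3=1.951 → R3 fires; B=6 D=1 Z=3 G=3 P=7
Draw 4: a1=0.894, a2=0.516, a3=0.431, a0=1.841; τ=−ln(0.0454)/1.841=1.680 → t=3.830; u2·a0=0.4014·1.841=0.739 ≤ a1=0.894 → R1 fires; B=7 D=1 Z=3 G=3 P=7
Draw 5: a1=1.043, a2=0.516, a3=0.431, a0=1.990; τ=−ln(0.9945)/1.990=0.003 → t=3.833; u2·a0=0.9573·1.990=1.905; a1+a2=1.559 < 1.905 ≤ a1+…+a3=1.990 → R3 fires; B=8 D=0 Z=3 G=4 P=7
Draw 6: a1=1.192, a2=0.688, a3=0.000, a0=1.880; τ=−ln(0.5656)/1.880=0.303 → t=4.136; u2·a0=0.6031·1.880=1.134 ≤ a1=1.192 → R1 fires; B=9 D=0 Z=3 G=4 P=7
Draw 7: a1=1.341, a2=0.688, a3=0.000, a0=2.029; τ=−ln(0.8768)/2.029=0.065 → t=4.201; u2·a0=0.7809·2.029=1.584; a1=1.341 < 1.584 ≤ a1+a2=2.029 → R2 fires; B=9 D=0 Z=4 G=4 P=7
Draw 8: a1=1.341, a2=0.688, a3=0.000, a0=2.029; τ=−ln(0.0115)/2.029=2.201 → t=6.402; u2·a0=0.2663·2.029=0.540 ≤ a1=1.341 → R1 fires; B=10 D=0 Z=4 G=4 P=7
Draw 9: a1=1.490, a2=0.688, a3=0.000, a0=2.178; τ=−ln(0.3578)/2.178=0.472 → t=6.874; u2·a0=0.1859·2.178=0.405 ≤ a1=1.490 → R1 fires; B=11 D=0 Z=4 G=4 P=7
Draw 10: a1=1.639, a2=0.688, a3=0.000, a0=2.327; τ=−ln(0.6731)/2.327=0.170 → t=7.044 > T=6.96: stop.
B first becomes ≥ 10 when it reaches 10 at the event at t=6.402.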